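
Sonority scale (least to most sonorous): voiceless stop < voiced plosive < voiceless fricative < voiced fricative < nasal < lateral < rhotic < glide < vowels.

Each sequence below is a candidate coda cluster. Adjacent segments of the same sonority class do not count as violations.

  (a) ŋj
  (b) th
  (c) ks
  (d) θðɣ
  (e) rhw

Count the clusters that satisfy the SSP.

(a) 5-8 → violates
(b) 1-3 → violates
(c) 1-3 → violates
(d) 3-4-4 → violates
(e) 7-3-8 → violates

0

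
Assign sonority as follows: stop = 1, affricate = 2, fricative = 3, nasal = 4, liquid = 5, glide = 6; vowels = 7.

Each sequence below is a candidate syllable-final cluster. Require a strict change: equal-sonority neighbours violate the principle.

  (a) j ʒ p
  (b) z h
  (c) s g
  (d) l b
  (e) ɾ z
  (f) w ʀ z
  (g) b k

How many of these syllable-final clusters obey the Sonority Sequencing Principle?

5

(a) 6-3-1 → obeys
(b) 3-3 → violates
(c) 3-1 → obeys
(d) 5-1 → obeys
(e) 5-3 → obeys
(f) 6-5-3 → obeys
(g) 1-1 → violates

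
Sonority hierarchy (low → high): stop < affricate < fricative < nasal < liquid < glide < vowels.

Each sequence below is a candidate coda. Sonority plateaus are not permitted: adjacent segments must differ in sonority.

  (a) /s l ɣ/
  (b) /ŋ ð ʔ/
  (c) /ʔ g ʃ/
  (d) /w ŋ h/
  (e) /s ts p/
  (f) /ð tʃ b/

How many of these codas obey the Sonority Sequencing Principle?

(a) 3-5-3 → violates
(b) 4-3-1 → obeys
(c) 1-1-3 → violates
(d) 6-4-3 → obeys
(e) 3-2-1 → obeys
(f) 3-2-1 → obeys

4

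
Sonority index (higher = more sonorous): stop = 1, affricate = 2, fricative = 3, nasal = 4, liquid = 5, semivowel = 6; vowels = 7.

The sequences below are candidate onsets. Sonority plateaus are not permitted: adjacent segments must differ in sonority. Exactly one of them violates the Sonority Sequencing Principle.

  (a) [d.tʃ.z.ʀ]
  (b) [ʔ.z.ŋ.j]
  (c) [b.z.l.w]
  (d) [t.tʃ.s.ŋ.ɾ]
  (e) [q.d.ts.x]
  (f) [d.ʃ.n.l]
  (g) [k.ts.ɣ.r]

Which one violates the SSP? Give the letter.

(a) sonority 1-2-3-5: well-formed.
(b) sonority 1-3-4-6: well-formed.
(c) sonority 1-3-5-6: well-formed.
(d) sonority 1-2-3-4-5: well-formed.
(e) sonority 1-1-2-3: ill-formed.
(f) sonority 1-3-4-5: well-formed.
(g) sonority 1-2-3-5: well-formed.

e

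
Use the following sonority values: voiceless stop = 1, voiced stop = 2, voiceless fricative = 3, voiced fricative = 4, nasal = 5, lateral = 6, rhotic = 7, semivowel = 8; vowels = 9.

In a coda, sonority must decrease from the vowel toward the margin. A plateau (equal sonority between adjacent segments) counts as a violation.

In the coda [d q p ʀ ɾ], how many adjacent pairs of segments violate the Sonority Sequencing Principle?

3

/d/ — voiced stop, sonority 2.
/q/ — voiceless stop, sonority 1.
/p/ — voiceless stop, sonority 1.
/ʀ/ — rhotic, sonority 7.
/ɾ/ — rhotic, sonority 7.
/d/→/q/: 2→1 (falls) — ok.
/q/→/p/: 1→1 (plateau) — violation.
/p/→/ʀ/: 1→7 (does not fall) — violation.
/ʀ/→/ɾ/: 7→7 (plateau) — violation.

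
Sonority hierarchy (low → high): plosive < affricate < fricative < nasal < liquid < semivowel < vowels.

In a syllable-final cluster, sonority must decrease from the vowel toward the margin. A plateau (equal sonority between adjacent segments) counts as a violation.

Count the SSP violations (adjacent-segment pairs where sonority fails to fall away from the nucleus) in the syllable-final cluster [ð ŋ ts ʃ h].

3

/ð/ is a fricative (sonority 3).
/ŋ/ is a nasal (sonority 4).
/ts/ is an affricate (sonority 2).
/ʃ/ is a fricative (sonority 3).
/h/ is a fricative (sonority 3).
/ð/→/ŋ/: 3→4 (does not fall) — violation.
/ŋ/→/ts/: 4→2 (falls) — ok.
/ts/→/ʃ/: 2→3 (does not fall) — violation.
/ʃ/→/h/: 3→3 (plateau) — violation.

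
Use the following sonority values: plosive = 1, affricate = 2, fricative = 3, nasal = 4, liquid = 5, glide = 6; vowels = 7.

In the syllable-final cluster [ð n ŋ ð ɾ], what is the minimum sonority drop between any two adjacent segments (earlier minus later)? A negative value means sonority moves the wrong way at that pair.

/ð/: fricative = 3.
/n/: nasal = 4.
/ŋ/: nasal = 4.
/ð/: fricative = 3.
/ɾ/: liquid = 5.
/ð/→/n/: change -1.
/n/→/ŋ/: change +0.
/ŋ/→/ð/: change +1.
/ð/→/ɾ/: change -2.
Minimum = -2.

-2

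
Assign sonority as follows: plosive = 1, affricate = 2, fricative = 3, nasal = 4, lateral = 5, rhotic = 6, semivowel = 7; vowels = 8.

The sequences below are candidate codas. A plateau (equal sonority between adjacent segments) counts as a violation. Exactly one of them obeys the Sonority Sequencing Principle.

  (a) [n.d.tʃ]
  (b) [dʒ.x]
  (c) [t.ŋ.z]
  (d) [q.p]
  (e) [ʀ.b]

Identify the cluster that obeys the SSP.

e

(a) [n.d.tʃ]: profile 4-1-2 — violates.
(b) [dʒ.x]: profile 2-3 — violates.
(c) [t.ŋ.z]: profile 1-4-3 — violates.
(d) [q.p]: profile 1-1 — violates.
(e) [ʀ.b]: profile 6-1 — obeys.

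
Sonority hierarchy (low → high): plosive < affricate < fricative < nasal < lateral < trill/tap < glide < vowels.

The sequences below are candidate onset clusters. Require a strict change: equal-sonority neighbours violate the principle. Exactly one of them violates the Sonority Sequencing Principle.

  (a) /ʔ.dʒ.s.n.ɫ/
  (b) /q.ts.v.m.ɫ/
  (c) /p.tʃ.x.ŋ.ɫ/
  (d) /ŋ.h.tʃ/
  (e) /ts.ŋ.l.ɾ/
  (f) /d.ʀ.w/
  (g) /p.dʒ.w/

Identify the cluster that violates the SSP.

(a) sonority 1-2-3-4-5: well-formed.
(b) sonority 1-2-3-4-5: well-formed.
(c) sonority 1-2-3-4-5: well-formed.
(d) sonority 4-3-2: ill-formed.
(e) sonority 2-4-5-6: well-formed.
(f) sonority 1-6-7: well-formed.
(g) sonority 1-2-7: well-formed.

d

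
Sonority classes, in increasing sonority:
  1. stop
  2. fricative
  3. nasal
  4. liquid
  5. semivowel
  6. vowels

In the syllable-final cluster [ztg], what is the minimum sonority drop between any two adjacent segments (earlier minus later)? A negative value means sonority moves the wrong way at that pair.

0

/z/ — fricative, sonority 2.
/t/ — stop, sonority 1.
/g/ — stop, sonority 1.
/z/→/t/: change +1.
/t/→/g/: change +0.
Minimum = 0.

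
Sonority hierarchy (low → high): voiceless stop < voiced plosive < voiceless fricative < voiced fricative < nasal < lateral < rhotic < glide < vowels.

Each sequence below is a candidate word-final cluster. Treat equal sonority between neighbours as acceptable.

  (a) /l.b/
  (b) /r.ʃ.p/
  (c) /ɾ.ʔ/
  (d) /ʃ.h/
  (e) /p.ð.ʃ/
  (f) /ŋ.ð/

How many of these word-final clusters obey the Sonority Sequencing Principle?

5

(a) sonority 6-2: well-formed.
(b) sonority 7-3-1: well-formed.
(c) sonority 7-1: well-formed.
(d) sonority 3-3: well-formed.
(e) sonority 1-4-3: ill-formed.
(f) sonority 5-4: well-formed.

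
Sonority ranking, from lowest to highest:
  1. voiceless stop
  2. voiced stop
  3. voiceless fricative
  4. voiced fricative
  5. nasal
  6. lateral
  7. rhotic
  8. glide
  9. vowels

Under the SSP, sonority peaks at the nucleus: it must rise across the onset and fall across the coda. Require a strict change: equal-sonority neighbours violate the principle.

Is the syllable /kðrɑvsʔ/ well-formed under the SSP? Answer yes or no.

Onset: /k/ is a voiceless stop (sonority 1), /ð/ is a voiced fricative (sonority 4), /r/ is a rhotic (sonority 7); then the nucleus /ɑ/ (sonority 9).
Onset profile 1-4-7-9 — rises to the nucleus.
Coda: /v/ is a voiced fricative (sonority 4), /s/ is a voiceless fricative (sonority 3), /ʔ/ is a voiceless stop (sonority 1).
Coda profile 9-4-3-1 — falls from the nucleus.

yes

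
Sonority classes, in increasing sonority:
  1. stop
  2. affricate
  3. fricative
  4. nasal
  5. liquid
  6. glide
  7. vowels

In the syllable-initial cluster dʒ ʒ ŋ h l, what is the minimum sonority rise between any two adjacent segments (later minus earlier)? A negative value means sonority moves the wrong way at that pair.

-1

/dʒ/ is an affricate (sonority 2).
/ʒ/ is a fricative (sonority 3).
/ŋ/ is a nasal (sonority 4).
/h/ is a fricative (sonority 3).
/l/ is a liquid (sonority 5).
/dʒ/→/ʒ/: change +1.
/ʒ/→/ŋ/: change +1.
/ŋ/→/h/: change -1.
/h/→/l/: change +2.
Minimum = -1.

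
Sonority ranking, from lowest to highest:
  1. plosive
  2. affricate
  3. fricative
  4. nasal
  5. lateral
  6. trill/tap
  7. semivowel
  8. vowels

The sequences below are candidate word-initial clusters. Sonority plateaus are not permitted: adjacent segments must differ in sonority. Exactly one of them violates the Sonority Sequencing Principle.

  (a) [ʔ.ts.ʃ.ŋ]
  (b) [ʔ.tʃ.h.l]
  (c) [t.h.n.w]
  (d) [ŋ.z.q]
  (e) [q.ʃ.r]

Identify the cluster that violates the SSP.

d

(a) 1-2-3-4 → obeys
(b) 1-2-3-5 → obeys
(c) 1-3-4-7 → obeys
(d) 4-3-1 → violates
(e) 1-3-6 → obeys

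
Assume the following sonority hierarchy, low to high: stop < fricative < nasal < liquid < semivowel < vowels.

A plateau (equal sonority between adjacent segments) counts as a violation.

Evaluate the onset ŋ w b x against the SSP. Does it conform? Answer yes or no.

no

/ŋ/ — nasal, sonority 3.
/w/ — semivowel, sonority 5.
/b/ — stop, sonority 1.
/x/ — fricative, sonority 2.
The profile is 3-5-1-2. Between /w/ (5) and /b/ (1) sonority does not rise, so the cluster violates the SSP.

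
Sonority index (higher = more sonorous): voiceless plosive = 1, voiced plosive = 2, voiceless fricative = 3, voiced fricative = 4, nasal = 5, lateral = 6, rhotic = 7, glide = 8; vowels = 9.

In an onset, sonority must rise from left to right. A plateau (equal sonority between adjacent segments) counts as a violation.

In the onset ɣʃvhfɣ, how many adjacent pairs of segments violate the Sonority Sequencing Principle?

/ɣ/ is a voiced fricative (sonority 4).
/ʃ/ is a voiceless fricative (sonority 3).
/v/ is a voiced fricative (sonority 4).
/h/ is a voiceless fricative (sonority 3).
/f/ is a voiceless fricative (sonority 3).
/ɣ/ is a voiced fricative (sonority 4).
/ɣ/→/ʃ/: 4→3 (does not rise) — violation.
/ʃ/→/v/: 3→4 (rises) — ok.
/v/→/h/: 4→3 (does not rise) — violation.
/h/→/f/: 3→3 (plateau) — violation.
/f/→/ɣ/: 3→4 (rises) — ok.

3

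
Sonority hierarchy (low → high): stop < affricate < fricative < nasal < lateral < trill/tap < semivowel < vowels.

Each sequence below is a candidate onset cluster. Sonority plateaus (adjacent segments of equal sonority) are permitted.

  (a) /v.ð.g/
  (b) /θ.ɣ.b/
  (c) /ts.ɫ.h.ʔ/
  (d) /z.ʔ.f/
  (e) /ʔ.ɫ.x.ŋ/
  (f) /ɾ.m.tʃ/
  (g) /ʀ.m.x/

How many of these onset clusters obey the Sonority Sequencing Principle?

(a) sonority 3-3-1: ill-formed.
(b) sonority 3-3-1: ill-formed.
(c) sonority 2-5-3-1: ill-formed.
(d) sonority 3-1-3: ill-formed.
(e) sonority 1-5-3-4: ill-formed.
(f) sonority 6-4-2: ill-formed.
(g) sonority 6-4-3: ill-formed.

0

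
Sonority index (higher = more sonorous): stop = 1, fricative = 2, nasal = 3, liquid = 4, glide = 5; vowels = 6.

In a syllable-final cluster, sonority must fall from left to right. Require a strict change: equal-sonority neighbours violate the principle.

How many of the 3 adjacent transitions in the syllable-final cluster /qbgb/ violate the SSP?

/q/ is a stop (sonority 1).
/b/ is a stop (sonority 1).
/g/ is a stop (sonority 1).
/b/ is a stop (sonority 1).
/q/→/b/: 1→1 (plateau) — violation.
/b/→/g/: 1→1 (plateau) — violation.
/g/→/b/: 1→1 (plateau) — violation.

3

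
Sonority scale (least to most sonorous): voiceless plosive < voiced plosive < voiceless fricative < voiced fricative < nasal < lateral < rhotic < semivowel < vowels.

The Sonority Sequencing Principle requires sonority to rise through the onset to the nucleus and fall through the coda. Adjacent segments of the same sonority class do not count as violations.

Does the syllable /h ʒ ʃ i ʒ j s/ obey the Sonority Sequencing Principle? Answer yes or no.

no

Onset: /h/ is a voiceless fricative (sonority 3), /ʒ/ is a voiced fricative (sonority 4), /ʃ/ is a voiceless fricative (sonority 3); then the nucleus /i/ (sonority 9).
Onset profile 3-4-3-9 — does not rise throughout.
Coda: /ʒ/ is a voiced fricative (sonority 4), /j/ is a semivowel (sonority 8), /s/ is a voiceless fricative (sonority 3).
Coda profile 9-4-8-3 — does not fall throughout.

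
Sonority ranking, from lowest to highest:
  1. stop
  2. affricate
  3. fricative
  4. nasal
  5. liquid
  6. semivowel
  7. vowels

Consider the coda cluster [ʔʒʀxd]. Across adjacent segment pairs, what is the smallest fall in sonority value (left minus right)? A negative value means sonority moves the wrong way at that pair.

-2

/ʔ/ is a stop (sonority 1).
/ʒ/ is a fricative (sonority 3).
/ʀ/ is a liquid (sonority 5).
/x/ is a fricative (sonority 3).
/d/ is a stop (sonority 1).
/ʔ/→/ʒ/: change -2.
/ʒ/→/ʀ/: change -2.
/ʀ/→/x/: change +2.
/x/→/d/: change +2.
Minimum = -2.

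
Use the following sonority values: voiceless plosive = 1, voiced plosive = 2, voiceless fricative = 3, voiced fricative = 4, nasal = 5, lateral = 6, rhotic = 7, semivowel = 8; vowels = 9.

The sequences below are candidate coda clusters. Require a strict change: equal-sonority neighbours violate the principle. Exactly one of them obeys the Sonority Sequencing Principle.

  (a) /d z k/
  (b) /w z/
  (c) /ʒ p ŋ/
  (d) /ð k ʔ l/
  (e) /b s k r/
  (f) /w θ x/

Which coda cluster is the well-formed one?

(a) 2-4-1 → violates
(b) 8-4 → obeys
(c) 4-1-5 → violates
(d) 4-1-1-6 → violates
(e) 2-3-1-7 → violates
(f) 8-3-3 → violates

b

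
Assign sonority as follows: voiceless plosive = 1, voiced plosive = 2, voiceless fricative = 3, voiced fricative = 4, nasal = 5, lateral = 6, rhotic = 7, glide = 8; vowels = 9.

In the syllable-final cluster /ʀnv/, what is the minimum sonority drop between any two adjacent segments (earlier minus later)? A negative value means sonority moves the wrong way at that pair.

1

/ʀ/ is a rhotic (sonority 7).
/n/ is a nasal (sonority 5).
/v/ is a voiced fricative (sonority 4).
/ʀ/→/n/: change +2.
/n/→/v/: change +1.
Minimum = 1.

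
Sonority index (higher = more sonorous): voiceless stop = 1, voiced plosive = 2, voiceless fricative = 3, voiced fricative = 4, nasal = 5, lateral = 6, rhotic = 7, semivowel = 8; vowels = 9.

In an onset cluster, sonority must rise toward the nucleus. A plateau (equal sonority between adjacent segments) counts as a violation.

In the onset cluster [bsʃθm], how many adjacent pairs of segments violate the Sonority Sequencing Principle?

/b/ is a voiced plosive (sonority 2).
/s/ is a voiceless fricative (sonority 3).
/ʃ/ is a voiceless fricative (sonority 3).
/θ/ is a voiceless fricative (sonority 3).
/m/ is a nasal (sonority 5).
/b/→/s/: 2→3 (rises) — ok.
/s/→/ʃ/: 3→3 (plateau) — violation.
/ʃ/→/θ/: 3→3 (plateau) — violation.
/θ/→/m/: 3→5 (rises) — ok.

2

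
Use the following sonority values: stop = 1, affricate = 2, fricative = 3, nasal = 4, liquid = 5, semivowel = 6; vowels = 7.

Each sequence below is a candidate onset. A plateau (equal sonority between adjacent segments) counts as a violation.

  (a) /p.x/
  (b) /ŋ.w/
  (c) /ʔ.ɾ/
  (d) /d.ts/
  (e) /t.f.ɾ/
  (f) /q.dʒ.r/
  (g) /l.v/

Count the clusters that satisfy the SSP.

6

(a) /p.x/: profile 1-3 — obeys.
(b) /ŋ.w/: profile 4-6 — obeys.
(c) /ʔ.ɾ/: profile 1-5 — obeys.
(d) /d.ts/: profile 1-2 — obeys.
(e) /t.f.ɾ/: profile 1-3-5 — obeys.
(f) /q.dʒ.r/: profile 1-2-5 — obeys.
(g) /l.v/: profile 5-3 — violates.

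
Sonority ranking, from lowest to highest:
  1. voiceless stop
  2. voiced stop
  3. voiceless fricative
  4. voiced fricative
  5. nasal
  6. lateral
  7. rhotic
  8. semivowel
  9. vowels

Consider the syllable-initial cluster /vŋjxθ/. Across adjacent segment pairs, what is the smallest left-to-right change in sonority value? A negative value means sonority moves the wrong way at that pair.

-5

/v/ is a voiced fricative (sonority 4).
/ŋ/ is a nasal (sonority 5).
/j/ is a semivowel (sonority 8).
/x/ is a voiceless fricative (sonority 3).
/θ/ is a voiceless fricative (sonority 3).
/v/→/ŋ/: change +1.
/ŋ/→/j/: change +3.
/j/→/x/: change -5.
/x/→/θ/: change +0.
Minimum = -5.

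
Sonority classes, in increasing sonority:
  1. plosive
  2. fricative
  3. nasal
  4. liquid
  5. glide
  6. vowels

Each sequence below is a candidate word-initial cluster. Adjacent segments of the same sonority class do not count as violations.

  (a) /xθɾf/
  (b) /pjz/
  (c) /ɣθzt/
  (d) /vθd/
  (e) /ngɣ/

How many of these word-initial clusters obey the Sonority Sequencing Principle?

(a) 2-2-4-2 → violates
(b) 1-5-2 → violates
(c) 2-2-2-1 → violates
(d) 2-2-1 → violates
(e) 3-1-2 → violates

0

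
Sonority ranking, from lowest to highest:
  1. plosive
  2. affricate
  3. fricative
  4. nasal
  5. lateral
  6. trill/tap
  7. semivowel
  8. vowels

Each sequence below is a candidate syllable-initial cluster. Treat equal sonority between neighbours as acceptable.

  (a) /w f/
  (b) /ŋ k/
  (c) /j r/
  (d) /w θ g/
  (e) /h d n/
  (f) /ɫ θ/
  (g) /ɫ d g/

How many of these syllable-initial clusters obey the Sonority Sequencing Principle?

(a) sonority 7-3: ill-formed.
(b) sonority 4-1: ill-formed.
(c) sonority 7-6: ill-formed.
(d) sonority 7-3-1: ill-formed.
(e) sonority 3-1-4: ill-formed.
(f) sonority 5-3: ill-formed.
(g) sonority 5-1-1: ill-formed.

0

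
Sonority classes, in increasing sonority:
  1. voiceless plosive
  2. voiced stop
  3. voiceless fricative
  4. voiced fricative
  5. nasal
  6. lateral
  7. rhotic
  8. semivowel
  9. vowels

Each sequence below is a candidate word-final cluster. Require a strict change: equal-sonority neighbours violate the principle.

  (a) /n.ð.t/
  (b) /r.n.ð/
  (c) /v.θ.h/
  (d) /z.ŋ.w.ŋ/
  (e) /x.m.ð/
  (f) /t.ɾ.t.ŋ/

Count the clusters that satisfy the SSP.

2

(a) sonority 5-4-1: well-formed.
(b) sonority 7-5-4: well-formed.
(c) sonority 4-3-3: ill-formed.
(d) sonority 4-5-8-5: ill-formed.
(e) sonority 3-5-4: ill-formed.
(f) sonority 1-7-1-5: ill-formed.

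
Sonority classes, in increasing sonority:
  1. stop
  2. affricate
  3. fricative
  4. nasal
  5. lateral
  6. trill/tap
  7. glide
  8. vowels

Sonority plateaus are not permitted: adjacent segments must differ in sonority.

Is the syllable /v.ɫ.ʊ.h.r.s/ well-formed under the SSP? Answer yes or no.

no

Onset: /v/ is a fricative (sonority 3), /ɫ/ is a lateral (sonority 5); then the nucleus /ʊ/ (sonority 8).
Onset profile 3-5-8 — rises to the nucleus.
Coda: /h/ is a fricative (sonority 3), /r/ is a trill/tap (sonority 6), /s/ is a fricative (sonority 3).
Coda profile 8-3-6-3 — does not strictly fall throughout.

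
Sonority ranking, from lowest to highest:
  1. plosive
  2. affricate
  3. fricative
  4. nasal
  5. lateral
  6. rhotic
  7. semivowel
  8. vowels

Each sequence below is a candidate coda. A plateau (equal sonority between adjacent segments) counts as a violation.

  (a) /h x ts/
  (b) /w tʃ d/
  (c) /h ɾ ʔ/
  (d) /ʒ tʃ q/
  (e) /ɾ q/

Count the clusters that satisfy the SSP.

(a) sonority 3-3-2: ill-formed.
(b) sonority 7-2-1: well-formed.
(c) sonority 3-6-1: ill-formed.
(d) sonority 3-2-1: well-formed.
(e) sonority 6-1: well-formed.

3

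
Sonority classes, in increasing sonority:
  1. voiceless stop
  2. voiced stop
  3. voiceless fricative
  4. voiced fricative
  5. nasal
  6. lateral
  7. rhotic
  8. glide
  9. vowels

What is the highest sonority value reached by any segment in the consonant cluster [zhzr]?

7

/z/: voiced fricative = 4.
/h/: voiceless fricative = 3.
/z/: voiced fricative = 4.
/r/: rhotic = 7.
The maximum is 7.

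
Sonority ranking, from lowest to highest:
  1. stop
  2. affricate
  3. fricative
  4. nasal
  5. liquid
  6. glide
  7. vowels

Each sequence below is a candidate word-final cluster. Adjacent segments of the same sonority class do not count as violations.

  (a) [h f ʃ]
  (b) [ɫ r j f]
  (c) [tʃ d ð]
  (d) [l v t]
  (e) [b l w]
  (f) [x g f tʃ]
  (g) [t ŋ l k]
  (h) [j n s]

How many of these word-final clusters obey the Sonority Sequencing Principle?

(a) sonority 3-3-3: well-formed.
(b) sonority 5-5-6-3: ill-formed.
(c) sonority 2-1-3: ill-formed.
(d) sonority 5-3-1: well-formed.
(e) sonority 1-5-6: ill-formed.
(f) sonority 3-1-3-2: ill-formed.
(g) sonority 1-4-5-1: ill-formed.
(h) sonority 6-4-3: well-formed.

3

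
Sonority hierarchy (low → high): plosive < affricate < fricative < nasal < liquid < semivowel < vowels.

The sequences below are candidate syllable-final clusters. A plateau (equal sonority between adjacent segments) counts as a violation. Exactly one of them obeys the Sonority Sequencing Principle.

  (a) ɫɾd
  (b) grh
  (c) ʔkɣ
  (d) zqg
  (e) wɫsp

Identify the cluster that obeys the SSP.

(a) ɫɾd: profile 5-5-1 — violates.
(b) grh: profile 1-5-3 — violates.
(c) ʔkɣ: profile 1-1-3 — violates.
(d) zqg: profile 3-1-1 — violates.
(e) wɫsp: profile 6-5-3-1 — obeys.

e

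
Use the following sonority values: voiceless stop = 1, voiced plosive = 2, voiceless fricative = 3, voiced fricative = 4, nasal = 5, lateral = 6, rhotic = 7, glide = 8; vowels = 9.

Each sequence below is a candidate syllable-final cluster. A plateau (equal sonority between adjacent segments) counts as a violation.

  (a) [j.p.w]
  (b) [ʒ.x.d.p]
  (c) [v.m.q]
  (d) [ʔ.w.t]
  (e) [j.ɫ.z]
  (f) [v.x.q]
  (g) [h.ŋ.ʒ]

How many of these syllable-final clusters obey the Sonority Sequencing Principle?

3

(a) 8-1-8 → violates
(b) 4-3-2-1 → obeys
(c) 4-5-1 → violates
(d) 1-8-1 → violates
(e) 8-6-4 → obeys
(f) 4-3-1 → obeys
(g) 3-5-4 → violates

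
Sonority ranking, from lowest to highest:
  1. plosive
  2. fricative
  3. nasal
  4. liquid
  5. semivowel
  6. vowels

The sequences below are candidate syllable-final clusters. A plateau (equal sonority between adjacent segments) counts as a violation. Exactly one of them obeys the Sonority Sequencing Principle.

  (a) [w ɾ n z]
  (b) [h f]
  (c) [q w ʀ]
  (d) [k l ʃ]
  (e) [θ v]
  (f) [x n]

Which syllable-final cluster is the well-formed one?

(a) [w ɾ n z]: profile 5-4-3-2 — obeys.
(b) [h f]: profile 2-2 — violates.
(c) [q w ʀ]: profile 1-5-4 — violates.
(d) [k l ʃ]: profile 1-4-2 — violates.
(e) [θ v]: profile 2-2 — violates.
(f) [x n]: profile 2-3 — violates.

a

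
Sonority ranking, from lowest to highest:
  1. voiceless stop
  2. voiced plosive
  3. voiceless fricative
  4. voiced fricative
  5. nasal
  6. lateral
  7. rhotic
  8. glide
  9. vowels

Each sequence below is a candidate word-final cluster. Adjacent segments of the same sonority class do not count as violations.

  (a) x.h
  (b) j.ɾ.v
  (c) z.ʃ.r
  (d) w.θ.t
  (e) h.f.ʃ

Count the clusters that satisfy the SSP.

(a) 3-3 → obeys
(b) 8-7-4 → obeys
(c) 4-3-7 → violates
(d) 8-3-1 → obeys
(e) 3-3-3 → obeys

4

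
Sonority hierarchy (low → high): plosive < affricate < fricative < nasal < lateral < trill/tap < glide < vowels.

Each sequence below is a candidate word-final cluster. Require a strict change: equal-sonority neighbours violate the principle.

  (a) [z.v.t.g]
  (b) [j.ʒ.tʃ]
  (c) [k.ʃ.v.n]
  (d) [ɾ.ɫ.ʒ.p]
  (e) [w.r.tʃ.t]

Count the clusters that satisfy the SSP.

(a) sonority 3-3-1-1: ill-formed.
(b) sonority 7-3-2: well-formed.
(c) sonority 1-3-3-4: ill-formed.
(d) sonority 6-5-3-1: well-formed.
(e) sonority 7-6-2-1: well-formed.

3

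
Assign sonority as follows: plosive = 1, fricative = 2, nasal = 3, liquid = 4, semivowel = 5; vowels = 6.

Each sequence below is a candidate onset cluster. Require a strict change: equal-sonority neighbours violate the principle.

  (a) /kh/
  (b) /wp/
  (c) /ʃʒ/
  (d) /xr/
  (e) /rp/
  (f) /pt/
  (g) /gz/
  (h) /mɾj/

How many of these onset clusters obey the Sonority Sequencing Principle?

4

(a) /kh/: profile 1-2 — obeys.
(b) /wp/: profile 5-1 — violates.
(c) /ʃʒ/: profile 2-2 — violates.
(d) /xr/: profile 2-4 — obeys.
(e) /rp/: profile 4-1 — violates.
(f) /pt/: profile 1-1 — violates.
(g) /gz/: profile 1-2 — obeys.
(h) /mɾj/: profile 3-4-5 — obeys.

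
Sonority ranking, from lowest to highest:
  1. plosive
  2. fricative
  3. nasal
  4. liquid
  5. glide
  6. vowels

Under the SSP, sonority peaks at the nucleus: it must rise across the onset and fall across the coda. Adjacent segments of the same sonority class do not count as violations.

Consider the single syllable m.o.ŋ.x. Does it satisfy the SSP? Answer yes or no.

yes

Onset: /m/ is a nasal (sonority 3); then the nucleus /o/ (sonority 6).
Onset profile 3-6 — rises to the nucleus.
Coda: /ŋ/ is a nasal (sonority 3), /x/ is a fricative (sonority 2).
Coda profile 6-3-2 — falls from the nucleus.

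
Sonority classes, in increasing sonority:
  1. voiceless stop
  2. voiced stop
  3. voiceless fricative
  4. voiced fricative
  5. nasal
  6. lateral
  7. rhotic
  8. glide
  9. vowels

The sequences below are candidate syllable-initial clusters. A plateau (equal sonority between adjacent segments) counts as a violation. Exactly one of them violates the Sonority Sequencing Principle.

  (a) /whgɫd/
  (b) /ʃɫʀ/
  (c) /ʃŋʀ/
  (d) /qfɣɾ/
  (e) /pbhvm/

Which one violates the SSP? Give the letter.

a

(a) sonority 8-3-2-6-2: ill-formed.
(b) sonority 3-6-7: well-formed.
(c) sonority 3-5-7: well-formed.
(d) sonority 1-3-4-7: well-formed.
(e) sonority 1-2-3-4-5: well-formed.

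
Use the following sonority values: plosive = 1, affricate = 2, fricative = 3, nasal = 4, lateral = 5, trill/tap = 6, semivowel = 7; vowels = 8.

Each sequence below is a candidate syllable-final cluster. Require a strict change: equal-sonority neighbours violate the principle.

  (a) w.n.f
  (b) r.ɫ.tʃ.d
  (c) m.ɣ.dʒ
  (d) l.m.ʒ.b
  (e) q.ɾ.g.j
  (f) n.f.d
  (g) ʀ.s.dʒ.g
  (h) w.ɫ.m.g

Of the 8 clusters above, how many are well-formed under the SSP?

(a) sonority 7-4-3: well-formed.
(b) sonority 6-5-2-1: well-formed.
(c) sonority 4-3-2: well-formed.
(d) sonority 5-4-3-1: well-formed.
(e) sonority 1-6-1-7: ill-formed.
(f) sonority 4-3-1: well-formed.
(g) sonority 6-3-2-1: well-formed.
(h) sonority 7-5-4-1: well-formed.

7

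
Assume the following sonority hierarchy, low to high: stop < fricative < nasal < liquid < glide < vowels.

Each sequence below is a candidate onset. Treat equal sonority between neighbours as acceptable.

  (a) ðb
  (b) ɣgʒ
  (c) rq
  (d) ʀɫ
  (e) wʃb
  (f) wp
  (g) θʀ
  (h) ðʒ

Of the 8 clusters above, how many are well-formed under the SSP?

(a) 2-1 → violates
(b) 2-1-2 → violates
(c) 4-1 → violates
(d) 4-4 → obeys
(e) 5-2-1 → violates
(f) 5-1 → violates
(g) 2-4 → obeys
(h) 2-2 → obeys

3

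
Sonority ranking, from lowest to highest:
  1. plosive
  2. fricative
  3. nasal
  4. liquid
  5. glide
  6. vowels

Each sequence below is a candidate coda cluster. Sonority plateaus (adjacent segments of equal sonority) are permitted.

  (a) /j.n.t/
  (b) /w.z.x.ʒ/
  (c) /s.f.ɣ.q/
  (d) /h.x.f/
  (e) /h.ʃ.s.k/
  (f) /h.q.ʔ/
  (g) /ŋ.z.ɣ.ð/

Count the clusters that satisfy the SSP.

7

(a) sonority 5-3-1: well-formed.
(b) sonority 5-2-2-2: well-formed.
(c) sonority 2-2-2-1: well-formed.
(d) sonority 2-2-2: well-formed.
(e) sonority 2-2-2-1: well-formed.
(f) sonority 2-1-1: well-formed.
(g) sonority 3-2-2-2: well-formed.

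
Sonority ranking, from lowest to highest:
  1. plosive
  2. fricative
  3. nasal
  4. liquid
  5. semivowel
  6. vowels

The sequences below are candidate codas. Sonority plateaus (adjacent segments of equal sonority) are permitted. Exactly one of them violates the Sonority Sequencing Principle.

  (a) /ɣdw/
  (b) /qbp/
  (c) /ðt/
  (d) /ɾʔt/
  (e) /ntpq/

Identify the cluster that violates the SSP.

a

(a) sonority 2-1-5: ill-formed.
(b) sonority 1-1-1: well-formed.
(c) sonority 2-1: well-formed.
(d) sonority 4-1-1: well-formed.
(e) sonority 3-1-1-1: well-formed.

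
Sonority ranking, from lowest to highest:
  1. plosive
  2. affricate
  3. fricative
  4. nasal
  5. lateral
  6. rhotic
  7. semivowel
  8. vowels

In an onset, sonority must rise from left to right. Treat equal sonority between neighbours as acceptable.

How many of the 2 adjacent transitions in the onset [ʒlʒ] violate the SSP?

/ʒ/ — fricative, sonority 3.
/l/ — lateral, sonority 5.
/ʒ/ — fricative, sonority 3.
/ʒ/→/l/: 3→5 (rises) — ok.
/l/→/ʒ/: 5→3 (does not rise) — violation.

1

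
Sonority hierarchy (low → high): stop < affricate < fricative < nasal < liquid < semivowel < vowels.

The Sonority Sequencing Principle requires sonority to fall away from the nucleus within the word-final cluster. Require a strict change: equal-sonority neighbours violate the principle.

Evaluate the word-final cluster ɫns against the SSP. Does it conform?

yes

/ɫ/: liquid = 5.
/n/: nasal = 4.
/s/: fricative = 3.
The profile 5-4-3 strictly falls, so the word-final cluster satisfies the SSP.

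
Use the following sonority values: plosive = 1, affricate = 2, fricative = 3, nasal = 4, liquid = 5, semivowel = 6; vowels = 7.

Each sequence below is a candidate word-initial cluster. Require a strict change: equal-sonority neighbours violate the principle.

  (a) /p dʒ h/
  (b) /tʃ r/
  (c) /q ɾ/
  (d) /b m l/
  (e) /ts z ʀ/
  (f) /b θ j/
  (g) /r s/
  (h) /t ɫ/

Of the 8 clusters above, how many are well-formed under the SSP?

(a) 1-2-3 → obeys
(b) 2-5 → obeys
(c) 1-5 → obeys
(d) 1-4-5 → obeys
(e) 2-3-5 → obeys
(f) 1-3-6 → obeys
(g) 5-3 → violates
(h) 1-5 → obeys

7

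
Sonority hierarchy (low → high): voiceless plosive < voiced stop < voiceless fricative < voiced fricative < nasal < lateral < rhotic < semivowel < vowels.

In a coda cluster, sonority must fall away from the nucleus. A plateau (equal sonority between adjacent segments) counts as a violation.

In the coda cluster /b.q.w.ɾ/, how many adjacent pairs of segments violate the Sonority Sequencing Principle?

1

/b/: voiced stop = 2.
/q/: voiceless plosive = 1.
/w/: semivowel = 8.
/ɾ/: rhotic = 7.
/b/→/q/: 2→1 (falls) — ok.
/q/→/w/: 1→8 (does not fall) — violation.
/w/→/ɾ/: 8→7 (falls) — ok.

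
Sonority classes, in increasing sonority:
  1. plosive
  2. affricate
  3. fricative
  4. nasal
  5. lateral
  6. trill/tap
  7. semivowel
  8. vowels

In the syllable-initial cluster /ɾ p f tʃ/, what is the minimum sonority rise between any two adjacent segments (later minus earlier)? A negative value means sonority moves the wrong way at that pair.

-5

/ɾ/: trill/tap = 6.
/p/: plosive = 1.
/f/: fricative = 3.
/tʃ/: affricate = 2.
/ɾ/→/p/: change -5.
/p/→/f/: change +2.
/f/→/tʃ/: change -1.
Minimum = -5.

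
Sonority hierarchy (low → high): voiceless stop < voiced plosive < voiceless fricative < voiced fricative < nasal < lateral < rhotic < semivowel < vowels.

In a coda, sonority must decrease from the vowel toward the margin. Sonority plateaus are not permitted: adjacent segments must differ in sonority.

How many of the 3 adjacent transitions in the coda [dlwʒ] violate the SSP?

2

/d/ is a voiced plosive (sonority 2).
/l/ is a lateral (sonority 6).
/w/ is a semivowel (sonority 8).
/ʒ/ is a voiced fricative (sonority 4).
/d/→/l/: 2→6 (does not fall) — violation.
/l/→/w/: 6→8 (does not fall) — violation.
/w/→/ʒ/: 8→4 (falls) — ok.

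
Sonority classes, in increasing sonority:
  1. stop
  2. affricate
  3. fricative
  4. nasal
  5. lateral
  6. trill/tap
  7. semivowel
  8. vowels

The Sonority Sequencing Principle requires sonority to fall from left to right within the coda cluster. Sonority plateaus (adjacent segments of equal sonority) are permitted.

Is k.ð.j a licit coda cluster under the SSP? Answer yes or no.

no

/k/ — stop, sonority 1.
/ð/ — fricative, sonority 3.
/j/ — semivowel, sonority 7.
The profile is 1-3-7. Between /k/ (1) and /ð/ (3) sonority does not fall, so the cluster violates the SSP.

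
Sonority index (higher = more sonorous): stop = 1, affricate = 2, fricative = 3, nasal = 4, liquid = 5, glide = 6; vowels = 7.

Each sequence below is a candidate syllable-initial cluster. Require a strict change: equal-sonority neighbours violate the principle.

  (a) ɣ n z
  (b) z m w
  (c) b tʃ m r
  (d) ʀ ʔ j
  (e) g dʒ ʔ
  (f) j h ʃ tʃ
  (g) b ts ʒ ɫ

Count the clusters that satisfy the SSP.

3

(a) ɣ n z: profile 3-4-3 — violates.
(b) z m w: profile 3-4-6 — obeys.
(c) b tʃ m r: profile 1-2-4-5 — obeys.
(d) ʀ ʔ j: profile 5-1-6 — violates.
(e) g dʒ ʔ: profile 1-2-1 — violates.
(f) j h ʃ tʃ: profile 6-3-3-2 — violates.
(g) b ts ʒ ɫ: profile 1-2-3-5 — obeys.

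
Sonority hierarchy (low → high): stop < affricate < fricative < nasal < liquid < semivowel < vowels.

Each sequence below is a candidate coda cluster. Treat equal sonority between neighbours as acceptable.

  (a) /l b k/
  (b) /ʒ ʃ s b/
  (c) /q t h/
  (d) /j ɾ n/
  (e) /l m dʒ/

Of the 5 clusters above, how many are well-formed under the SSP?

(a) sonority 5-1-1: well-formed.
(b) sonority 3-3-3-1: well-formed.
(c) sonority 1-1-3: ill-formed.
(d) sonority 6-5-4: well-formed.
(e) sonority 5-4-2: well-formed.

4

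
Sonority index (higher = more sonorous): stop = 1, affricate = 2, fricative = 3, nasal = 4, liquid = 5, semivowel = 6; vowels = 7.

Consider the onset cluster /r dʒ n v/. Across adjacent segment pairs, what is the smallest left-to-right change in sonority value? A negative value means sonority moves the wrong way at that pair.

-3

/r/ is a liquid (sonority 5).
/dʒ/ is an affricate (sonority 2).
/n/ is a nasal (sonority 4).
/v/ is a fricative (sonority 3).
/r/→/dʒ/: change -3.
/dʒ/→/n/: change +2.
/n/→/v/: change -1.
Minimum = -3.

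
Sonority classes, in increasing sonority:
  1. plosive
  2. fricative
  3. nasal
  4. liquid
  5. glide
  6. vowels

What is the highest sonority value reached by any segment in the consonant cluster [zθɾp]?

/z/ is a fricative (sonority 2).
/θ/ is a fricative (sonority 2).
/ɾ/ is a liquid (sonority 4).
/p/ is a plosive (sonority 1).
The maximum is 4.

4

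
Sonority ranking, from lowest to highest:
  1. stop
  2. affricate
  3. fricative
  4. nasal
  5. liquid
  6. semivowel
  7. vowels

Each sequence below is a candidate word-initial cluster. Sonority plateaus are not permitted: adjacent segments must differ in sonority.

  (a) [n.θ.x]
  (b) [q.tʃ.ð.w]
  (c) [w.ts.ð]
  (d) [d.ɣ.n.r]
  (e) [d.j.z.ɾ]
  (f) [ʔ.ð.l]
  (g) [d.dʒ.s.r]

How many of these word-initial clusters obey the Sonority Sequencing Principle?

(a) [n.θ.x]: profile 4-3-3 — violates.
(b) [q.tʃ.ð.w]: profile 1-2-3-6 — obeys.
(c) [w.ts.ð]: profile 6-2-3 — violates.
(d) [d.ɣ.n.r]: profile 1-3-4-5 — obeys.
(e) [d.j.z.ɾ]: profile 1-6-3-5 — violates.
(f) [ʔ.ð.l]: profile 1-3-5 — obeys.
(g) [d.dʒ.s.r]: profile 1-2-3-5 — obeys.

4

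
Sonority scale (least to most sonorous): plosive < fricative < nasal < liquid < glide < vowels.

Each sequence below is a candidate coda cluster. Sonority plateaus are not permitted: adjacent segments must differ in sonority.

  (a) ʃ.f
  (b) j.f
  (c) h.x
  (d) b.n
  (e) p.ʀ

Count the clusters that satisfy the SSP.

1

(a) 2-2 → violates
(b) 5-2 → obeys
(c) 2-2 → violates
(d) 1-3 → violates
(e) 1-4 → violates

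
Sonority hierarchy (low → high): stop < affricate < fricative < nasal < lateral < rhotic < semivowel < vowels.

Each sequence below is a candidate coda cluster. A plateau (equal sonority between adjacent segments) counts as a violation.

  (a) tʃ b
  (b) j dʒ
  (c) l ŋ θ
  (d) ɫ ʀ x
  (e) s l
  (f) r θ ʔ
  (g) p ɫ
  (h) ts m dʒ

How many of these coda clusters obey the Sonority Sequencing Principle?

4

(a) sonority 2-1: well-formed.
(b) sonority 7-2: well-formed.
(c) sonority 5-4-3: well-formed.
(d) sonority 5-6-3: ill-formed.
(e) sonority 3-5: ill-formed.
(f) sonority 6-3-1: well-formed.
(g) sonority 1-5: ill-formed.
(h) sonority 2-4-2: ill-formed.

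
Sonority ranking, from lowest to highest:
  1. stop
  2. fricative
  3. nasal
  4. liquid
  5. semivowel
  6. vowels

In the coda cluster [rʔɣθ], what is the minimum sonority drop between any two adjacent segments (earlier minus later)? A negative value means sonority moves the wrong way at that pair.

/r/ — liquid, sonority 4.
/ʔ/ — stop, sonority 1.
/ɣ/ — fricative, sonority 2.
/θ/ — fricative, sonority 2.
/r/→/ʔ/: change +3.
/ʔ/→/ɣ/: change -1.
/ɣ/→/θ/: change +0.
Minimum = -1.

-1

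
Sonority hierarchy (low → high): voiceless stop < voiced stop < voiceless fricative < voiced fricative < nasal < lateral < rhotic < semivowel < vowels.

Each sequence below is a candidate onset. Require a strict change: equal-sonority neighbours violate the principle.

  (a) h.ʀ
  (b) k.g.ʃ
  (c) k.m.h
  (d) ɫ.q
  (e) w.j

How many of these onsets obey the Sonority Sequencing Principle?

2

(a) sonority 3-7: well-formed.
(b) sonority 1-2-3: well-formed.
(c) sonority 1-5-3: ill-formed.
(d) sonority 6-1: ill-formed.
(e) sonority 8-8: ill-formed.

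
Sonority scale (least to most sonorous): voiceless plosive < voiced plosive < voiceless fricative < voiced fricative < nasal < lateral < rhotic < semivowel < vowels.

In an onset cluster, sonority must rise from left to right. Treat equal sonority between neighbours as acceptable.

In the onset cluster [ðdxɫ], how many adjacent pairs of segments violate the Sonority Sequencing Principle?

/ð/ is a voiced fricative (sonority 4).
/d/ is a voiced plosive (sonority 2).
/x/ is a voiceless fricative (sonority 3).
/ɫ/ is a lateral (sonority 6).
/ð/→/d/: 4→2 (does not rise) — violation.
/d/→/x/: 2→3 (rises) — ok.
/x/→/ɫ/: 3→6 (rises) — ok.

1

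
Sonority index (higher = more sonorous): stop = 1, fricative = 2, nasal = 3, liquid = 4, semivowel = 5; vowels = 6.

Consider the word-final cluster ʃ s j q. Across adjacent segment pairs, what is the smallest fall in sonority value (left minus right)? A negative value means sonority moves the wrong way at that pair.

-3

/ʃ/ is a fricative (sonority 2).
/s/ is a fricative (sonority 2).
/j/ is a semivowel (sonority 5).
/q/ is a stop (sonority 1).
/ʃ/→/s/: change +0.
/s/→/j/: change -3.
/j/→/q/: change +4.
Minimum = -3.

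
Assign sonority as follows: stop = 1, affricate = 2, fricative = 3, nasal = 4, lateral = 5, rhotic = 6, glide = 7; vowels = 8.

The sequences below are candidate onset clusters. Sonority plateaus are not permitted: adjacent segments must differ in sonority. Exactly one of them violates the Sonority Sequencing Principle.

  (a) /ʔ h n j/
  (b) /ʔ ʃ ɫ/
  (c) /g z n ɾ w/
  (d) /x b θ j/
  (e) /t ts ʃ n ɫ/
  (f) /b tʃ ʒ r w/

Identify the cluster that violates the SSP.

(a) sonority 1-3-4-7: well-formed.
(b) sonority 1-3-5: well-formed.
(c) sonority 1-3-4-6-7: well-formed.
(d) sonority 3-1-3-7: ill-formed.
(e) sonority 1-2-3-4-5: well-formed.
(f) sonority 1-2-3-6-7: well-formed.

d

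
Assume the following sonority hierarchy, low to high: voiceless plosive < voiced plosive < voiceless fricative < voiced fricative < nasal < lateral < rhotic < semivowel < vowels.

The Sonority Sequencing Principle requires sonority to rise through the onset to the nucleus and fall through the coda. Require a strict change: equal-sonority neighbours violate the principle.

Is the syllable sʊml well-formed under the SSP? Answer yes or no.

no

Onset: /s/ is a voiceless fricative (sonority 3); then the nucleus /ʊ/ (sonority 9).
Onset profile 3-9 — rises to the nucleus.
Coda: /m/ is a nasal (sonority 5), /l/ is a lateral (sonority 6).
Coda profile 9-5-6 — does not strictly fall throughout.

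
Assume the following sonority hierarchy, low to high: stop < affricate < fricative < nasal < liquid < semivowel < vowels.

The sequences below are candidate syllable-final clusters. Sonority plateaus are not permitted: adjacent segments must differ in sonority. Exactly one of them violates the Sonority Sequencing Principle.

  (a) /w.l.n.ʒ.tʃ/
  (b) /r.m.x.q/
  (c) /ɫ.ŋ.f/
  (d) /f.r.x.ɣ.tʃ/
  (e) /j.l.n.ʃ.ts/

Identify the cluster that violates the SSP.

d

(a) sonority 6-5-4-3-2: well-formed.
(b) sonority 5-4-3-1: well-formed.
(c) sonority 5-4-3: well-formed.
(d) sonority 3-5-3-3-2: ill-formed.
(e) sonority 6-5-4-3-2: well-formed.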